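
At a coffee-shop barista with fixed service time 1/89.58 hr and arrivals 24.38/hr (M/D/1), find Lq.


ρ = 24.38/89.58 = 0.2722
M/D/1: Lq = ρ²/(2(1−ρ)) = 0.07407/(2·0.7278) = 0.05088

Final: 0.05088


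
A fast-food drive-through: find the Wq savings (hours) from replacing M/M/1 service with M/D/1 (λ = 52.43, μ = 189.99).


ρ = 52.43/189.99 = 0.2760
Wq(M/M/1) = ρ/(μ−λ) = 0.2760/137.56 = 0.002006 hr
Wq(M/D/1) = ρ/(2(μ−λ)) = 0.001003 hr
Savings = 0.002006 − 0.001003 = 0.001003 hr

Final: 0.001003 hr


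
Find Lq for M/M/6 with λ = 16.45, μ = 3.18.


a = λ/μ = 5.1730; ρ = a/6 = 0.8622
P₀ = 0.003374
Lq = P₀·a^c·ρ / (c!·(1−ρ)²) = 0.003374·19161.64076·0.8622/(720·0.01900)
= 4.07429

Final: 4.07429


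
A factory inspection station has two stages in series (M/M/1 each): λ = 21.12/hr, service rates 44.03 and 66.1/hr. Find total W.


Each node sees arrival rate λ = 21.12/hr (tandem ⇒ throughput preserved).
W₁ = 1/(μ₁−λ) = 1/(44.03−21.12) = 0.04365 hr
W₂ = 1/(μ₂−λ) = 1/(66.1−21.12) = 0.02223 hr
W_total = W₁ + W₂ = 0.04365 + 0.02223 = 0.06588 hr

Final: 0.06588 hr


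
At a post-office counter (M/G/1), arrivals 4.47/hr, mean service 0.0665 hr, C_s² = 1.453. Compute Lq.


ρ = λ·E[S] = 4.47·0.0665 = 0.2973
Lq = ρ²(1+C_s²)/(2(1−ρ)) = 0.08836·(1+1.453)/(2·0.7027)
= 0.08836·2.4530/1.4055 = 0.15422

Final: 0.15422


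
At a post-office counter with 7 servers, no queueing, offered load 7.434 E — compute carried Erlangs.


B(7,7.434) = 0.275280 (Erlang-B)
Carried load = a(1 − B) = 7.434·(1 − 0.275280) = 7.434·0.724720 = 5.3876 E

Final: 5.3876 Erlangs


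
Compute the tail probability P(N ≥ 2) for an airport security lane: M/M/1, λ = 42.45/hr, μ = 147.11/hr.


ρ = 42.45/147.11 = 0.2886
P(N ≥ n) = ρ^n = 0.2886^2 = 0.083267

Final: 0.083267


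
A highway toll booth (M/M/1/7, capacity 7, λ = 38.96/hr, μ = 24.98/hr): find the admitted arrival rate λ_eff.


ρ = 1.5596; P_K = (1−ρ)ρ^7/(1−ρ^8) = 0.369380
λ_eff = λ(1 − P_K) = 38.96·(1 − 0.369380) = 38.96·0.630620 = 24.5690 /hr

Final: 24.5690 /hr


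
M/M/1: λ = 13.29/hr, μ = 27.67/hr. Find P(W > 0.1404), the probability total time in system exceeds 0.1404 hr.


W ~ Exponential(μ−λ) for M/M/1.
μ − λ = 27.67 − 13.29 = 14.3800
P(W > t) = e^{−(μ−λ)t} = e^{−2.0190} = 0.132795

Final: 0.132795


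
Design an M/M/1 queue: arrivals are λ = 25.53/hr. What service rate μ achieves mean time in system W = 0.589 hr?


W = 1/(μ−λ) ⇒ μ − λ = 1/W = 1/0.589 = 1.6978
μ = λ + 1/W = 25.53 + 1.6978 = 27.2278 per hr

Final: 27.2278 /hr


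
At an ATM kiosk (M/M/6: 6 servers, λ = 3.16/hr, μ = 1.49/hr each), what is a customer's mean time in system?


a = 2.1208; ρ = 0.3535; P₀ = 0.119682
Lq = P₀·a^c·ρ/(c!(1−ρ)²) = 0.01279
Wq = Lq/λ = 0.01279/3.16 = 0.004047 hr
W = Wq + 1/μ = 0.004047 + 0.67114 = 0.67519 hr

Final: 0.67519 hr


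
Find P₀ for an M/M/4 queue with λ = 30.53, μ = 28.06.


a = λ/μ = 30.53/28.06 = 1.0880; ρ = a/c = 0.2720
Σ_{k=0}^{3} a^k/k! (terms k=0..3) = 1.00000 + 1.08803 + 0.59190 + 0.21467 = 2.89459
Tail: a^4/(4!(1−ρ)) = 1.40138/(24·0.7280) = 0.08021
P₀ = 1/(2.89459 + 0.08021) = 1/2.97480 = 0.336157

Final: 0.336157


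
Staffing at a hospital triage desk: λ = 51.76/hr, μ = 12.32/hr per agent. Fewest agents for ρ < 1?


Stability requires cμ > λ ⇔ c > λ/μ.
λ/μ = 51.76/12.32 = 4.2013
Minimum integer c = ⌊4.2013⌋ + 1 = 5
Check: 5·12.32 = 61.60 > 51.76, while 4·12.32 = 49.28 ≤ 51.76

Final: 5 servers


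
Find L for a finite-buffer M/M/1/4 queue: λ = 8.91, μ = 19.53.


ρ = 8.91/19.53 = 0.4562
L = ρ[1 − (K+1)ρ^K + Kρ^(K+1)] / [(1−ρ)(1−ρ^(K+1))]
Numerator: 0.4562·(1 − 5·0.043321 + 4·0.019764) = 0.393468
Denominator: (0.5438)·(0.980236) = 0.533031
L = 0.393468/0.533031 = 0.7382

Final: 0.7382


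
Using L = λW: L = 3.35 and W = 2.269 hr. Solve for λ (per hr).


λ = L/W = 3.35/2.269 = 1.4764 /hr

Final: 1.4764 /hr


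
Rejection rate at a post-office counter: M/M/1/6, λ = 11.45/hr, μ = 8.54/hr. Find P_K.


ρ = λ/μ = 11.45/8.54 = 1.3407
P_K = (1−ρ)ρ^K/(1−ρ^(K+1)) = (-0.3407·5.808790)/(1 − 7.788132)
= -1.979342/-6.788132 = 0.291589

Final: 0.291589


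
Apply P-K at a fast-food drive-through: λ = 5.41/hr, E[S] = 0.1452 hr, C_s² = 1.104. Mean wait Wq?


ρ = λ·E[S] = 5.41·0.1452 = 0.7855
E[S²] = E[S]²(1+C_s²) = 0.1452²·(1+1.104) = 0.044359
Wq = λ·E[S²]/(2(1−ρ)) = 5.41·0.044359/(2·0.2145) = 0.55948 hr

Final: 0.55948 hr


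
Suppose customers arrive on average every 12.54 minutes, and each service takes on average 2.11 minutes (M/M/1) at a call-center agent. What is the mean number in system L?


λ = 60/12.54 = 4.7847 /hr
μ = 60/2.11 = 28.4360 /hr
ρ = λ/μ = 4.7847/28.4360 = 0.1683
L = ρ/(1−ρ) = 0.1683/0.8317 = 0.2023

Final: 0.2023


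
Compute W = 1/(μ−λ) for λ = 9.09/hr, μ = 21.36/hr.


W = 1/(μ−λ) = 1/(21.36 − 9.09) = 1/12.27 = 0.08150 hr

Final: 0.08150 hr


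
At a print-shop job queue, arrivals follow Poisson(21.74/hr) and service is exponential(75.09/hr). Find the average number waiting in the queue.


ρ = 21.74/75.09 = 0.2895
Lq = ρ²/(1−ρ) = 0.08382/0.7105 = 0.1180

Final: 0.1180


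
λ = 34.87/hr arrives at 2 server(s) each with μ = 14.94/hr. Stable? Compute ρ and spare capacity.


Total capacity cμ = 2·14.94 = 29.88/hr
ρ = λ/(cμ) = 34.87/29.88 = 1.1670
Stable ⇔ ρ < 1: NO
Spare capacity = cμ − λ = 29.88 − 34.87 = -4.99/hr

Final: ρ = 1.1670; unstable; margin = -4.99/hr


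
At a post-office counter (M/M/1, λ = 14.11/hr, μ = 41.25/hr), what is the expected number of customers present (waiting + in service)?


ρ = λ/μ = 14.11/41.25 = 0.3421
L = ρ/(1−ρ) = 0.3421/(1 − 0.3421) = 0.3421/0.6579 = 0.5199

Final: 0.5199


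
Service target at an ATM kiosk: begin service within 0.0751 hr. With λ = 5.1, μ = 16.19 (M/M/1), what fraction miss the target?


ρ = 5.1/16.19 = 0.3150
P(Wq > t) = ρ·e^{−(μ−λ)t} = 0.3150·e^{−0.8329}
= 0.3150·0.434804 = 0.136967

Final: 0.136967


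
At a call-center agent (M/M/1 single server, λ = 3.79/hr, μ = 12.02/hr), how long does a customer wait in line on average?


ρ = 3.79/12.02 = 0.3153
Wq = ρ/(μ−λ) = 0.3153/(12.02 − 3.79) = 0.3153/8.23 = 0.03831 hr

Final: 0.03831 hr


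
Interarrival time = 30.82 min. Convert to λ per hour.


λ = 1/(interarrival time) in consistent units.
1 hour = 60 min, so λ = 60/30.82 = 1.9468 per hour

Final: 1.9468 /hr


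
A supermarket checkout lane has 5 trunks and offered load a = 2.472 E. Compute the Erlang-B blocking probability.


B(c,a) = (a^c/c!) / Σ_{k=0}^{c} a^k/k!
a^5/5! = 0.769239
Σ terms (k=0..5): 1.00000 + 2.47200 + 3.05539 + 2.51764 + 1.55590 + 0.76924 = 11.370177
B = 0.769239/11.370177 = 0.067654

Final: 0.067654


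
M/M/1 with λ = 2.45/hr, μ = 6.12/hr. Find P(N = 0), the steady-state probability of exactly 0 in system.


ρ = 2.45/6.12 = 0.4003
P_n = (1−ρ)·ρ^n = (1 − 0.4003)·0.4003^0 = 0.5997·1.000000 = 0.599673

Final: 0.599673


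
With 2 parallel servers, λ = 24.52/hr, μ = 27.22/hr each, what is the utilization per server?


ρ = λ/(cμ) = 24.52/(2·27.22) = 24.52/54.44 = 0.4504

Final: 0.4504


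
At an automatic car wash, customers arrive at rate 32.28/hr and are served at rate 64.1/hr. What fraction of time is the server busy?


ρ = λ/μ = 32.28/64.1 = 0.5036

Final: 0.5036


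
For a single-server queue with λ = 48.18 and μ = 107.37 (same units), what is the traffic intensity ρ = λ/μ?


ρ = λ/μ = 48.18/107.37 = 0.4487

Final: 0.4487


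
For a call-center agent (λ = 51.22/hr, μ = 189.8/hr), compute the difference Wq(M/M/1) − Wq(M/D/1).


ρ = 51.22/189.8 = 0.2699
Wq(M/M/1) = ρ/(μ−λ) = 0.2699/138.58 = 0.001947 hr
Wq(M/D/1) = ρ/(2(μ−λ)) = 0.0009737 hr
Savings = 0.001947 − 0.0009737 = 0.0009737 hr

Final: 0.0009737 hr


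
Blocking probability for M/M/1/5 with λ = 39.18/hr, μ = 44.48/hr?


ρ = λ/μ = 39.18/44.48 = 0.8808
P_K = (1−ρ)ρ^K/(1−ρ^(K+1)) = (0.1192·0.530271)/(1 − 0.467087)
= 0.063184/0.532913 = 0.118564

Final: 0.118564


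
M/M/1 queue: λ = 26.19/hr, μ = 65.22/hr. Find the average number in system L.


ρ = λ/μ = 26.19/65.22 = 0.4016
L = ρ/(1−ρ) = 0.4016/(1 − 0.4016) = 0.4016/0.5984 = 0.6710

Final: 0.6710


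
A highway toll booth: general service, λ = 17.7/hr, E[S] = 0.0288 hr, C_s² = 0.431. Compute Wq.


ρ = λ·E[S] = 17.7·0.0288 = 0.5098
E[S²] = E[S]²(1+C_s²) = 0.0288²·(1+0.431) = 0.001187
Wq = λ·E[S²]/(2(1−ρ)) = 17.7·0.001187/(2·0.4902) = 0.02143 hr

Final: 0.02143 hr


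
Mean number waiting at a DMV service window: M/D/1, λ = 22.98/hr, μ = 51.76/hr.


ρ = 22.98/51.76 = 0.4440
M/D/1: Lq = ρ²/(2(1−ρ)) = 0.1971/(2·0.5560) = 0.17725

Final: 0.17725


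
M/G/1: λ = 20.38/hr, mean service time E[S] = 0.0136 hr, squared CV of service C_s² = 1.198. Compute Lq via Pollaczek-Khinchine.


ρ = λ·E[S] = 20.38·0.0136 = 0.2772
Lq = ρ²(1+C_s²)/(2(1−ρ)) = 0.07682·(1+1.198)/(2·0.7228)
= 0.07682·2.1980/1.4457 = 0.11680

Final: 0.11680


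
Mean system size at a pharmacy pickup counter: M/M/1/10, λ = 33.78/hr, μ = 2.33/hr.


ρ = 33.78/2.33 = 14.4979
L = ρ[1 − (K+1)ρ^K + Kρ^(K+1)] / [(1−ρ)(1−ρ^(K+1))]
Numerator: 14.4979·(1 − 11·410239280760.390686 + 10·5947589229221.458008) = 796849326045534.875000
Denominator: (-13.4979)·(-5947589229220.458008) = 80279691527460.687500
L = 796849326045534.875000/80279691527460.687500 = 9.9259

Final: 9.9259


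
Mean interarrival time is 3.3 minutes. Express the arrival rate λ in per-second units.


λ = 1/(interarrival time) in consistent units.
1 second = 0.0166667 min, so λ = 0.0166667/3.3 = 0.005051 per second

Final: 0.005051 /sec


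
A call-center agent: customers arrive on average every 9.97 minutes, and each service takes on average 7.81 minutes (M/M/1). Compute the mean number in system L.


λ = 60/9.97 = 6.0181 /hr
μ = 60/7.81 = 7.6825 /hr
ρ = λ/μ = 6.0181/7.6825 = 0.7834
L = ρ/(1−ρ) = 0.7834/0.2166 = 3.6157

Final: 3.6157


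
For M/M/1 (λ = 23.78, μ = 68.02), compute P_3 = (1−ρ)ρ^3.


ρ = 23.78/68.02 = 0.3496
P_n = (1−ρ)·ρ^n = (1 − 0.3496)·0.3496^3 = 0.6504·0.042729 = 0.027791

Final: 0.027791


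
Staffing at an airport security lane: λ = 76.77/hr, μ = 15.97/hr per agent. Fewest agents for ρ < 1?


Stability requires cμ > λ ⇔ c > λ/μ.
λ/μ = 76.77/15.97 = 4.8071
Minimum integer c = ⌊4.8071⌋ + 1 = 5
Check: 5·15.97 = 79.85 > 76.77, while 4·15.97 = 63.88 ≤ 76.77

Final: 5 servers


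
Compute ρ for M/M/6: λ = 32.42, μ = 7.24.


ρ = λ/(cμ) = 32.42/(6·7.24) = 32.42/43.44 = 0.7463

Final: 0.7463


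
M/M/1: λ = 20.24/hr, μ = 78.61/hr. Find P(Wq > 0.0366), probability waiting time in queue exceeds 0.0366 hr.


ρ = 20.24/78.61 = 0.2575
P(Wq > t) = ρ·e^{−(μ−λ)t} = 0.2575·e^{−2.1363}
= 0.2575·0.118086 = 0.030404

Final: 0.030404


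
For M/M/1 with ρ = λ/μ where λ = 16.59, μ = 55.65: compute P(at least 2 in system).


ρ = 16.59/55.65 = 0.2981
P(N ≥ n) = ρ^n = 0.2981^2 = 0.088871

Final: 0.088871


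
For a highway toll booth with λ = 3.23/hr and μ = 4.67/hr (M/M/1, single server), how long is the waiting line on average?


ρ = 3.23/4.67 = 0.6916
Lq = ρ²/(1−ρ) = 0.4784/0.3084 = 1.5514

Final: 1.5514


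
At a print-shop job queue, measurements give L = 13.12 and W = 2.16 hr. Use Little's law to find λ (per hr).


λ = L/W = 13.12/2.16 = 6.0741 /hr

Final: 6.0741 /hr


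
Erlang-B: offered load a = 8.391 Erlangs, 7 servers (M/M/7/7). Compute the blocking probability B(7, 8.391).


B(c,a) = (a^c/c!) / Σ_{k=0}^{c} a^k/k!
a^7/7! = 581.119583
Σ terms (k=0..7): 1.00000 + 8.39100 + 35.20444 + 98.46682 + 206.55877 + 346.64693 + 484.78573 + 581.11958 = 1762.173280
B = 581.119583/1762.173280 = 0.329774

Final: 0.329774


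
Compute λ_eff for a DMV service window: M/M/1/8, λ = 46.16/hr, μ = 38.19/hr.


ρ = 1.2087; P_K = (1−ρ)ρ^8/(1−ρ^9) = 0.210977
λ_eff = λ(1 − P_K) = 46.16·(1 − 0.210977) = 46.16·0.789023 = 36.4213 /hr

Final: 36.4213 /hr


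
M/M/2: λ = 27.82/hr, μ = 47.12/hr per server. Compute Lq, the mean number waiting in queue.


a = λ/μ = 0.5904; ρ = a/2 = 0.2952
P₀ = 0.544159
Lq = P₀·a^c·ρ / (c!·(1−ρ)²) = 0.544159·0.34858·0.2952/(2·0.49674)
= 0.05636

Final: 0.05636


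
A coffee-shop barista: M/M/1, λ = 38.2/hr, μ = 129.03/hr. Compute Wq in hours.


ρ = 38.2/129.03 = 0.2961
Wq = ρ/(μ−λ) = 0.2961/(129.03 − 38.2) = 0.2961/90.83 = 0.003259 hr

Final: 0.003259 hr


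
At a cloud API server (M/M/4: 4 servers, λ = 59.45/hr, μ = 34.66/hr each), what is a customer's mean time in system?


a = 1.7152; ρ = 0.4288; P₀ = 0.176720
Lq = P₀·a^c·ρ/(c!(1−ρ)²) = 0.08377
Wq = Lq/λ = 0.08377/59.45 = 0.001409 hr
W = Wq + 1/μ = 0.001409 + 0.02885 = 0.03026 hr

Final: 0.03026 hr


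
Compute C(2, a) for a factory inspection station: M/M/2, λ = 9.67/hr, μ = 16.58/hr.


a = λ/μ = 0.5832; ρ = a/2 = 0.2916
P₀ = 0.548447 (from M/M/c formula)
C(c,a) = [a^c/(c!(1−ρ))]·P₀ = [0.34016/(2·0.7084)]·0.548447
= 0.24010·0.548447 = 0.131680

Final: 0.131680


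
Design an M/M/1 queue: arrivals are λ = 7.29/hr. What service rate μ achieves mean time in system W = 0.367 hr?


W = 1/(μ−λ) ⇒ μ − λ = 1/W = 1/0.367 = 2.7248
μ = λ + 1/W = 7.29 + 2.7248 = 10.0148 per hr

Final: 10.0148 /hr


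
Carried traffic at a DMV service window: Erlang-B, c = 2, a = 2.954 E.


B(2,2.954) = 0.524592 (Erlang-B)
Carried load = a(1 − B) = 2.954·(1 − 0.524592) = 2.954·0.475408 = 1.4044 E

Final: 1.4044 Erlangs


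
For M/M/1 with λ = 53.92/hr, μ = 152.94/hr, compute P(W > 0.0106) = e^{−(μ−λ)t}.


W ~ Exponential(μ−λ) for M/M/1.
μ − λ = 152.94 − 53.92 = 99.0200
P(W > t) = e^{−(μ−λ)t} = e^{−1.0496} = 0.350074

Final: 0.350074


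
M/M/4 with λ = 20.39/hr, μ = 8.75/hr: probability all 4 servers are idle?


a = λ/μ = 20.39/8.75 = 2.3303; ρ = a/c = 0.5826
Σ_{k=0}^{3} a^k/k! (terms k=0..3) = 1.00000 + 2.33029 + 2.71512 + 2.10900 = 8.15440
Tail: a^4/(4!(1−ρ)) = 29.48741/(24·0.4174) = 2.94336
P₀ = 1/(8.15440 + 2.94336) = 1/11.09776 = 0.090108

Final: 0.090108


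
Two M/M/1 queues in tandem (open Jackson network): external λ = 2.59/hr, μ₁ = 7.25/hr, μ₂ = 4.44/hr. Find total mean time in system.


Each node sees arrival rate λ = 2.59/hr (tandem ⇒ throughput preserved).
W₁ = 1/(μ₁−λ) = 1/(7.25−2.59) = 0.21459 hr
W₂ = 1/(μ₂−λ) = 1/(4.44−2.59) = 0.54054 hr
W_total = W₁ + W₂ = 0.21459 + 0.54054 = 0.75513 hr

Final: 0.75513 hr


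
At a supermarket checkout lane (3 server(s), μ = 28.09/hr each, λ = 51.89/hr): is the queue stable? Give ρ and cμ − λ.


Total capacity cμ = 3·28.09 = 84.27/hr
ρ = λ/(cμ) = 51.89/84.27 = 0.6158
Stable ⇔ ρ < 1: YES
Spare capacity = cμ − λ = 84.27 − 51.89 = 32.38/hr

Final: ρ = 0.6158; stable; margin = 32.38/hr


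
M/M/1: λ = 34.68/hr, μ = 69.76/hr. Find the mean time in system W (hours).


W = 1/(μ−λ) = 1/(69.76 − 34.68) = 1/35.08 = 0.02851 hr

Final: 0.02851 hr


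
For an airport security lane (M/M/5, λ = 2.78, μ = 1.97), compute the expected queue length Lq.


a = λ/μ = 1.4112; ρ = a/5 = 0.2822
P₀ = 0.243579
Lq = P₀·a^c·ρ / (c!·(1−ρ)²) = 0.243579·5.59620·0.2822/(120·0.51519)
= 0.006223

Final: 0.006223


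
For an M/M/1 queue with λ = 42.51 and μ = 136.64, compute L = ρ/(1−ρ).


ρ = λ/μ = 42.51/136.64 = 0.3111
L = ρ/(1−ρ) = 0.3111/(1 − 0.3111) = 0.3111/0.6889 = 0.4516

Final: 0.4516


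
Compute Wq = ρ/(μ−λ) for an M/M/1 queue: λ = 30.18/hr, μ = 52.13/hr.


ρ = 30.18/52.13 = 0.5789
Wq = ρ/(μ−λ) = 0.5789/(52.13 − 30.18) = 0.5789/21.95 = 0.02638 hr

Final: 0.02638 hr


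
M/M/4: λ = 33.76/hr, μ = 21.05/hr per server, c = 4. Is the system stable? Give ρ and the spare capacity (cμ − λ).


Total capacity cμ = 4·21.05 = 84.20/hr
ρ = λ/(cμ) = 33.76/84.20 = 0.4010
Stable ⇔ ρ < 1: YES
Spare capacity = cμ − λ = 84.20 − 33.76 = 50.44/hr

Final: ρ = 0.4010; stable; margin = 50.44/hr


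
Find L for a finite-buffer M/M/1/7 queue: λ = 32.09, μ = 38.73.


ρ = 32.09/38.73 = 0.8286
L = ρ[1 − (K+1)ρ^K + Kρ^(K+1)] / [(1−ρ)(1−ρ^(K+1))]
Numerator: 0.8286·(1 − 8·0.268075 + 7·0.222115) = 0.339881
Denominator: (0.1714)·(0.777885) = 0.133363
L = 0.339881/0.133363 = 2.5485

Final: 2.5485


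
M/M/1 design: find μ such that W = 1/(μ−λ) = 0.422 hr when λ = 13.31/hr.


W = 1/(μ−λ) ⇒ μ − λ = 1/W = 1/0.422 = 2.3697
μ = λ + 1/W = 13.31 + 2.3697 = 15.6797 per hr

Final: 15.6797 /hr


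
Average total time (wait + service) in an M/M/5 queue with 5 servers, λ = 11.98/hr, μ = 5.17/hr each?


a = 2.3172; ρ = 0.4634; P₀ = 0.096950
Lq = P₀·a^c·ρ/(c!(1−ρ)²) = 0.08689
Wq = Lq/λ = 0.08689/11.98 = 0.007253 hr
W = Wq + 1/μ = 0.007253 + 0.19342 = 0.20068 hr

Final: 0.20068 hr


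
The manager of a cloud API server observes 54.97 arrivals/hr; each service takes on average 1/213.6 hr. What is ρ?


ρ = λ/μ = 54.97/213.6 = 0.2574

Final: 0.2574


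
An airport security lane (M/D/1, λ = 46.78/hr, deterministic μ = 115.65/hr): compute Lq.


ρ = 46.78/115.65 = 0.4045
M/D/1: Lq = ρ²/(2(1−ρ)) = 0.1636/(2·0.5955) = 0.13738

Final: 0.13738


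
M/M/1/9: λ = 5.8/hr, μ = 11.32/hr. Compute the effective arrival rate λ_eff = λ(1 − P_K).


ρ = 0.5124; P_K = (1−ρ)ρ^9/(1−ρ^10) = 0.001188
λ_eff = λ(1 − P_K) = 5.8·(1 − 0.001188) = 5.8·0.998812 = 5.7931 /hr

Final: 5.7931 /hr


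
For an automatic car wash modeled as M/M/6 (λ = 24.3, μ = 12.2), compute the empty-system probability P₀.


a = λ/μ = 24.3/12.2 = 1.9918; ρ = a/c = 0.3320
Σ_{k=0}^{5} a^k/k! (terms k=0..5) = 1.00000 + 1.99180 + 1.98364 + 1.31701 + 0.65580 + 0.26125 = 7.20950
Tail: a^6/(6!(1−ρ)) = 62.44227/(720·0.6680) = 0.12982
P₀ = 1/(7.20950 + 0.12982) = 1/7.33932 = 0.136252

Final: 0.136252


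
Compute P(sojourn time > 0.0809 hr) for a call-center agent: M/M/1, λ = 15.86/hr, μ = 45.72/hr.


W ~ Exponential(μ−λ) for M/M/1.
μ − λ = 45.72 − 15.86 = 29.8600
P(W > t) = e^{−(μ−λ)t} = e^{−2.4157} = 0.089307

Final: 0.089307


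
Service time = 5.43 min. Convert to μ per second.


μ = 1/(service time) in consistent units.
1 second = 0.0166667 min, so μ = 0.0166667/5.43 = 0.003069 per second

Final: 0.003069 /sec


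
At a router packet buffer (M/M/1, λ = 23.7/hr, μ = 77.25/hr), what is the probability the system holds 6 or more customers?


ρ = 23.7/77.25 = 0.3068
P(N ≥ n) = ρ^n = 0.3068^6 = 0.0008339

Final: 0.0008339


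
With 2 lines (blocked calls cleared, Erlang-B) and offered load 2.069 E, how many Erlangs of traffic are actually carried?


B(2,2.069) = 0.410870 (Erlang-B)
Carried load = a(1 − B) = 2.069·(1 − 0.410870) = 2.069·0.589130 = 1.2189 E

Final: 1.2189 Erlangs


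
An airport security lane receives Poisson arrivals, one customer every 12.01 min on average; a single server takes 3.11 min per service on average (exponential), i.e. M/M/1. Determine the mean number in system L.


λ = 60/12.01 = 4.9958 /hr
μ = 60/3.11 = 19.2926 /hr
ρ = λ/μ = 4.9958/19.2926 = 0.2590
L = ρ/(1−ρ) = 0.2590/0.7410 = 0.3494

Final: 0.3494


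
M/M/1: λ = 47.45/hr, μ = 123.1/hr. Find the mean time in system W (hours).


W = 1/(μ−λ) = 1/(123.1 − 47.45) = 1/75.65 = 0.01322 hr

Final: 0.01322 hr


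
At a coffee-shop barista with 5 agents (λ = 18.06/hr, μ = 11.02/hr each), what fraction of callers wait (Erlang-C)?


a = λ/μ = 1.6388; ρ = a/5 = 0.3278
P₀ = 0.193707 (from M/M/c formula)
C(c,a) = [a^c/(c!(1−ρ))]·P₀ = [11.82172/(120·0.6722)]·0.193707
= 0.14655·0.193707 = 0.028387

Final: 0.028387


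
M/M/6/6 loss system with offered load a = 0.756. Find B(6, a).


B(c,a) = (a^c/c!) / Σ_{k=0}^{c} a^k/k!
a^6/6! = 0.0002593
Σ terms (k=0..6): 1.00000 + 0.75600 + 0.28577 + 0.07201 + 0.01361 + 0.002058 + 0.0002593 = 2.129709
B = 0.0002593/2.129709 = 0.0001218

Final: 0.0001218


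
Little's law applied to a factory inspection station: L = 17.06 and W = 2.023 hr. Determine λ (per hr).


λ = L/W = 17.06/2.023 = 8.4330 /hr

Final: 8.4330 /hr


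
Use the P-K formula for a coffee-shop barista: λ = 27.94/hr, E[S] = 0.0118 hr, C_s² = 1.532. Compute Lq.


ρ = λ·E[S] = 27.94·0.0118 = 0.3297
Lq = ρ²(1+C_s²)/(2(1−ρ)) = 0.1087·(1+1.532)/(2·0.6703)
= 0.1087·2.5320/1.3406 = 0.20529

Final: 0.20529


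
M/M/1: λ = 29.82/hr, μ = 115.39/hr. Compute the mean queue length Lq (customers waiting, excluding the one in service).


ρ = 29.82/115.39 = 0.2584
Lq = ρ²/(1−ρ) = 0.06679/0.7416 = 0.09006

Final: 0.09006


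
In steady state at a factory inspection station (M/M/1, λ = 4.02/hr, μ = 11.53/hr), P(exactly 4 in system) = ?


ρ = 4.02/11.53 = 0.3487
P_n = (1−ρ)·ρ^n = (1 − 0.3487)·0.3487^4 = 0.6513·0.014777 = 0.009625

Final: 0.009625


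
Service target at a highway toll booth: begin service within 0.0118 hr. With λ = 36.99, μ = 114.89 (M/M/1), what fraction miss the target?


ρ = 36.99/114.89 = 0.3220
P(Wq > t) = ρ·e^{−(μ−λ)t} = 0.3220·e^{−0.9192}
= 0.3220·0.398830 = 0.128407

Final: 0.128407


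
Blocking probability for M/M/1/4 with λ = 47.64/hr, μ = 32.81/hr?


ρ = λ/μ = 47.64/32.81 = 1.4520
P_K = (1−ρ)ρ^K/(1−ρ^(K+1)) = (-0.4520·4.444901)/(1 − 6.453980)
= -2.009079/-5.453980 = 0.368369

Final: 0.368369


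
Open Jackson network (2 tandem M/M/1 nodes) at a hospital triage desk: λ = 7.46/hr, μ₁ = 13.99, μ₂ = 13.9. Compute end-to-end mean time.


Each node sees arrival rate λ = 7.46/hr (tandem ⇒ throughput preserved).
W₁ = 1/(μ₁−λ) = 1/(13.99−7.46) = 0.15314 hr
W₂ = 1/(μ₂−λ) = 1/(13.9−7.46) = 0.15528 hr
W_total = W₁ + W₂ = 0.15314 + 0.15528 = 0.30842 hr

Final: 0.30842 hr


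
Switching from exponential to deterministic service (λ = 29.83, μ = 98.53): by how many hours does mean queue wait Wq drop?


ρ = 29.83/98.53 = 0.3028
Wq(M/M/1) = ρ/(μ−λ) = 0.3028/68.70 = 0.004407 hr
Wq(M/D/1) = ρ/(2(μ−λ)) = 0.002203 hr
Savings = 0.004407 − 0.002203 = 0.002203 hr

Final: 0.002203 hr


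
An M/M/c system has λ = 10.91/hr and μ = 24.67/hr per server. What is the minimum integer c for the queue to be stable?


Stability requires cμ > λ ⇔ c > λ/μ.
λ/μ = 10.91/24.67 = 0.4422
Minimum integer c = ⌊0.4422⌋ + 1 = 1
Check: 1·24.67 = 24.67 > 10.91, while 0·24.67 = 0.00 ≤ 10.91

Final: 1 servers


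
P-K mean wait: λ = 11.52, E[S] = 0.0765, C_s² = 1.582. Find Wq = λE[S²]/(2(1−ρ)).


ρ = λ·E[S] = 11.52·0.0765 = 0.8813
E[S²] = E[S]²(1+C_s²) = 0.0765²·(1+1.582) = 0.015111
Wq = λ·E[S²]/(2(1−ρ)) = 11.52·0.015111/(2·0.1187) = 0.73312 hr

Final: 0.73312 hr


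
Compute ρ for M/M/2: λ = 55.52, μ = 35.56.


ρ = λ/(cμ) = 55.52/(2·35.56) = 55.52/71.12 = 0.7807

Final: 0.7807


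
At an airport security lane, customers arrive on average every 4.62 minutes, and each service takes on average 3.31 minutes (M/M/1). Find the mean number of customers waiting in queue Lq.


λ = 60/4.62 = 12.9870 /hr
μ = 60/3.31 = 18.1269 /hr
ρ = λ/μ = 12.9870/18.1269 = 0.7165
Lq = ρ²/(1−ρ) = 0.5133/0.2835 = 1.8103

Final: 1.8103


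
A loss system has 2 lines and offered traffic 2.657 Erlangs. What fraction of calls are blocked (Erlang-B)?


B(c,a) = (a^c/c!) / Σ_{k=0}^{c} a^k/k!
a^2/2! = 3.529825
Σ terms (k=0..2): 1.00000 + 2.65700 + 3.52982 = 7.186825
B = 3.529825/7.186825 = 0.491152

Final: 0.491152


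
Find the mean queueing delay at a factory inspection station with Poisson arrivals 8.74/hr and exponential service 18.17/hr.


ρ = 8.74/18.17 = 0.4810
Wq = ρ/(μ−λ) = 0.4810/(18.17 − 8.74) = 0.4810/9.43 = 0.05101 hr

Final: 0.05101 hr


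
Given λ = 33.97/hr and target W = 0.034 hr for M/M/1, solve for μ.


W = 1/(μ−λ) ⇒ μ − λ = 1/W = 1/0.034 = 29.4118
μ = λ + 1/W = 33.97 + 29.4118 = 63.3818 per hr

Final: 63.3818 /hr


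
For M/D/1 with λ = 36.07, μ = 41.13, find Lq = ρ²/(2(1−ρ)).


ρ = 36.07/41.13 = 0.8770
M/D/1: Lq = ρ²/(2(1−ρ)) = 0.7691/(2·0.1230) = 3.12574

Final: 3.12574


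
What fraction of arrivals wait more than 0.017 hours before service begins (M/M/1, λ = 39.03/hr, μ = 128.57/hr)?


ρ = 39.03/128.57 = 0.3036
P(Wq > t) = ρ·e^{−(μ−λ)t} = 0.3036·e^{−1.5222}
= 0.3036·0.218236 = 0.066250

Final: 0.066250


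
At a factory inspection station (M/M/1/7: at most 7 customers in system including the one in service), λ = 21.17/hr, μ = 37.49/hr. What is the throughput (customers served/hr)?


ρ = 0.5647; P_K = (1−ρ)ρ^7/(1−ρ^8) = 0.008053
λ_eff = λ(1 − P_K) = 21.17·(1 − 0.008053) = 21.17·0.991947 = 20.9995 /hr

Final: 20.9995 /hr


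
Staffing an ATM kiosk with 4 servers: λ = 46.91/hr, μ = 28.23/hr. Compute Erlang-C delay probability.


a = λ/μ = 1.6617; ρ = a/4 = 0.4154
P₀ = 0.186897 (from M/M/c formula)
C(c,a) = [a^c/(c!(1−ρ))]·P₀ = [7.62462/(24·0.5846)]·0.186897
= 0.54346·0.186897 = 0.101571

Final: 0.101571


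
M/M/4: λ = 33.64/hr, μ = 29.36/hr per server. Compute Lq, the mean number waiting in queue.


a = λ/μ = 1.1458; ρ = a/4 = 0.2864
P₀ = 0.317107
Lq = P₀·a^c·ρ / (c!·(1−ρ)²) = 0.317107·1.72345·0.2864/(24·0.50916)
= 0.01281

Final: 0.01281


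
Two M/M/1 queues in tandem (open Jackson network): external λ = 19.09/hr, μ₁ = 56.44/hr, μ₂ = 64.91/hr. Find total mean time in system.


Each node sees arrival rate λ = 19.09/hr (tandem ⇒ throughput preserved).
W₁ = 1/(μ₁−λ) = 1/(56.44−19.09) = 0.02677 hr
W₂ = 1/(μ₂−λ) = 1/(64.91−19.09) = 0.02182 hr
W_total = W₁ + W₂ = 0.02677 + 0.02182 = 0.04860 hr

Final: 0.04860 hr


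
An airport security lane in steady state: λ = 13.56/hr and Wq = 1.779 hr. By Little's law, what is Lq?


Lq = λWq = 13.56·1.779 = 24.1232

Final: 24.1232


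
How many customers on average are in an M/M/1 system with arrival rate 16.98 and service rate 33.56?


ρ = λ/μ = 16.98/33.56 = 0.5060
L = ρ/(1−ρ) = 0.5060/(1 − 0.5060) = 0.5060/0.4940 = 1.0241

Final: 1.0241


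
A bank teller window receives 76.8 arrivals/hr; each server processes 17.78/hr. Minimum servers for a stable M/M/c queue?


Stability requires cμ > λ ⇔ c > λ/μ.
λ/μ = 76.8/17.78 = 4.3195
Minimum integer c = ⌊4.3195⌋ + 1 = 5
Check: 5·17.78 = 88.90 > 76.8, while 4·17.78 = 71.12 ≤ 76.8

Final: 5 servers


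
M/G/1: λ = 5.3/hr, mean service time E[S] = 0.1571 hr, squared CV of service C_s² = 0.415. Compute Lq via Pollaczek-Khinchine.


ρ = λ·E[S] = 5.3·0.1571 = 0.8326
Lq = ρ²(1+C_s²)/(2(1−ρ)) = 0.6933·(1+0.415)/(2·0.1674)
= 0.6933·1.4150/0.3347 = 2.93058

Final: 2.93058


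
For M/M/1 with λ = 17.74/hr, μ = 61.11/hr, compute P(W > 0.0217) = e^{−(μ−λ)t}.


W ~ Exponential(μ−λ) for M/M/1.
μ − λ = 61.11 − 17.74 = 43.3700
P(W > t) = e^{−(μ−λ)t} = e^{−0.9411} = 0.390187

Final: 0.390187


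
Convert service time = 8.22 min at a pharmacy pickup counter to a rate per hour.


μ = 1/(service time) in consistent units.
1 hour = 60 min, so μ = 60/8.22 = 7.2993 per hour

Final: 7.2993 /hr


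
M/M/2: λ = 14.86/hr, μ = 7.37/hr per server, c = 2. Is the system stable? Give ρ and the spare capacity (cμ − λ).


Total capacity cμ = 2·7.37 = 14.74/hr
ρ = λ/(cμ) = 14.86/14.74 = 1.0081
Stable ⇔ ρ < 1: NO
Spare capacity = cμ − λ = 14.74 − 14.86 = -0.12/hr

Final: ρ = 1.0081; unstable; margin = -0.12/hr


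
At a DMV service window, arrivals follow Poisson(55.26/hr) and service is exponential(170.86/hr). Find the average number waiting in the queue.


ρ = 55.26/170.86 = 0.3234
Lq = ρ²/(1−ρ) = 0.1046/0.6766 = 0.1546

Final: 0.1546


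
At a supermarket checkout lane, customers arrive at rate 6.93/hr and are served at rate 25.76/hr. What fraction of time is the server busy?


ρ = λ/μ = 6.93/25.76 = 0.2690

Final: 0.2690


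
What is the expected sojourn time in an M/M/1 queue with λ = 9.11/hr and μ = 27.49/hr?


W = 1/(μ−λ) = 1/(27.49 − 9.11) = 1/18.38 = 0.05441 hr

Final: 0.05441 hr


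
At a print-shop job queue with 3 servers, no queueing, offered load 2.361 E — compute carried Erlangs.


B(3,2.361) = 0.262957 (Erlang-B)
Carried load = a(1 − B) = 2.361·(1 − 0.262957) = 2.361·0.737043 = 1.7402 E

Final: 1.7402 Erlangs


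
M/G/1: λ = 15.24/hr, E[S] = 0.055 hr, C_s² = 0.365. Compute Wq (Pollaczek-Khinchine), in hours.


ρ = λ·E[S] = 15.24·0.055 = 0.8382
E[S²] = E[S]²(1+C_s²) = 0.055²·(1+0.365) = 0.004129
Wq = λ·E[S²]/(2(1−ρ)) = 15.24·0.004129/(2·0.1618) = 0.19446 hr

Final: 0.19446 hr


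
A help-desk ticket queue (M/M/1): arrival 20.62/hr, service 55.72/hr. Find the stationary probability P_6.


ρ = 20.62/55.72 = 0.3701
P_n = (1−ρ)·ρ^n = (1 − 0.3701)·0.3701^6 = 0.6299·0.002568 = 0.001618

Final: 0.001618


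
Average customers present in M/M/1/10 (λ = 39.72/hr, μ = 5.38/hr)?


ρ = 39.72/5.38 = 7.3829
L = ρ[1 − (K+1)ρ^K + Kρ^(K+1)] / [(1−ρ)(1−ρ^(K+1))]
Numerator: 7.3829·(1 − 11·481137981.151150 + 10·3552193422.179123) = 223180747324.294983
Denominator: (-6.3829)·(-3552193421.179123) = 22673294067.526222
L = 223180747324.294983/22673294067.526222 = 9.8433

Final: 9.8433


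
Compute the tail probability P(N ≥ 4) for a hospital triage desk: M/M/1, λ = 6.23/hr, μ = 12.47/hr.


ρ = 6.23/12.47 = 0.4996
P(N ≥ n) = ρ^n = 0.4996^4 = 0.062300

Final: 0.062300


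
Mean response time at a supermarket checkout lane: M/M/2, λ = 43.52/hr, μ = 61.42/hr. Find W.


a = 0.7086; ρ = 0.3543; P₀ = 0.476797
Lq = P₀·a^c·ρ/(c!(1−ρ)²) = 0.10170
Wq = Lq/λ = 0.10170/43.52 = 0.002337 hr
W = Wq + 1/μ = 0.002337 + 0.01628 = 0.01862 hr

Final: 0.01862 hr


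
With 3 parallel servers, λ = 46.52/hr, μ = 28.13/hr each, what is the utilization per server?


ρ = λ/(cμ) = 46.52/(3·28.13) = 46.52/84.39 = 0.5513

Final: 0.5513


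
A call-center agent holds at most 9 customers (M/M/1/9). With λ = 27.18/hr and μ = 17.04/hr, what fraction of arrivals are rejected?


ρ = λ/μ = 27.18/17.04 = 1.5951
P_K = (1−ρ)ρ^K/(1−ρ^(K+1)) = (-0.5951·66.837278)/(1 − 106.610166)
= -39.772888/-105.610166 = 0.376601

Final: 0.376601


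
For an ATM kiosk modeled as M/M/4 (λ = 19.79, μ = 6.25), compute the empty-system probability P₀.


a = λ/μ = 19.79/6.25 = 3.1664; ρ = a/c = 0.7916
Σ_{k=0}^{3} a^k/k! (terms k=0..3) = 1.00000 + 3.16640 + 5.01304 + 5.29110 = 14.47055
Tail: a^4/(4!(1−ρ)) = 100.52246/(24·0.2084) = 20.09806
P₀ = 1/(14.47055 + 20.09806) = 1/34.56861 = 0.028928

Final: 0.028928


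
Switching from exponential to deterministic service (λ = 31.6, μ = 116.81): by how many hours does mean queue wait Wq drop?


ρ = 31.6/116.81 = 0.2705
Wq(M/M/1) = ρ/(μ−λ) = 0.2705/85.21 = 0.003175 hr
Wq(M/D/1) = ρ/(2(μ−λ)) = 0.001587 hr
Savings = 0.003175 − 0.001587 = 0.001587 hr

Final: 0.001587 hr


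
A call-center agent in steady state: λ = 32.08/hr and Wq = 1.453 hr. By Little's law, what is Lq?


Lq = λWq = 32.08·1.453 = 46.6122

Final: 46.6122


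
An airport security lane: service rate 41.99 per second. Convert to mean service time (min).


Mean service time = 1/μ = 1/41.99 second = 0.02382 second
In minutes: 0.02382 × 0.0166667 = 0.0003969 min

Final: 0.0003969 min


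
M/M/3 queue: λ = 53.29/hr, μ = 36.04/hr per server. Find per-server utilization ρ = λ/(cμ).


ρ = λ/(cμ) = 53.29/(3·36.04) = 53.29/108.12 = 0.4929

Final: 0.4929


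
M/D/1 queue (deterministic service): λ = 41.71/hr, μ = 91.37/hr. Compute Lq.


ρ = 41.71/91.37 = 0.4565
M/D/1: Lq = ρ²/(2(1−ρ)) = 0.2084/(2·0.5435) = 0.19171

Final: 0.19171


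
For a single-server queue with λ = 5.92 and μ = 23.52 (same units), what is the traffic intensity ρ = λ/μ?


ρ = λ/μ = 5.92/23.52 = 0.2517

Final: 0.2517


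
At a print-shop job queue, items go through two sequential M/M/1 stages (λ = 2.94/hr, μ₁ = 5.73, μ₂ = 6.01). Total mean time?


Each node sees arrival rate λ = 2.94/hr (tandem ⇒ throughput preserved).
W₁ = 1/(μ₁−λ) = 1/(5.73−2.94) = 0.35842 hr
W₂ = 1/(μ₂−λ) = 1/(6.01−2.94) = 0.32573 hr
W_total = W₁ + W₂ = 0.35842 + 0.32573 = 0.68416 hr

Final: 0.68416 hr


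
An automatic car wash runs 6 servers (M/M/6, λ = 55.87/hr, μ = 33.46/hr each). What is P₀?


a = λ/μ = 55.87/33.46 = 1.6698; ρ = a/c = 0.2783
Σ_{k=0}^{5} a^k/k! (terms k=0..5) = 1.00000 + 1.66975 + 1.39404 + 0.77590 + 0.32389 + 0.10816 = 5.27175
Tail: a^6/(6!(1−ρ)) = 21.67287/(720·0.7217) = 0.04171
P₀ = 1/(5.27175 + 0.04171) = 1/5.31346 = 0.188201

Final: 0.188201


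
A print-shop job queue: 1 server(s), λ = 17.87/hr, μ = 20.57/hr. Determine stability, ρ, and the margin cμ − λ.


Total capacity cμ = 1·20.57 = 20.57/hr
ρ = λ/(cμ) = 17.87/20.57 = 0.8687
Stable ⇔ ρ < 1: YES
Spare capacity = cμ − λ = 20.57 − 17.87 = 2.70/hr

Final: ρ = 0.8687; stable; margin = 2.70/hr


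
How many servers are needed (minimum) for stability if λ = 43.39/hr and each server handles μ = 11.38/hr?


Stability requires cμ > λ ⇔ c > λ/μ.
λ/μ = 43.39/11.38 = 3.8128
Minimum integer c = ⌊3.8128⌋ + 1 = 4
Check: 4·11.38 = 45.52 > 43.39, while 3·11.38 = 34.14 ≤ 43.39

Final: 4 servers


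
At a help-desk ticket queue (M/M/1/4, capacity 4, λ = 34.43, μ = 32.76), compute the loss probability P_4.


ρ = λ/μ = 34.43/32.76 = 1.0510
P_K = (1−ρ)ρ^K/(1−ρ^(K+1)) = (-0.05098·1.220036)/(1 − 1.282229)
= -0.062194/-0.282229 = 0.220365

Final: 0.220365


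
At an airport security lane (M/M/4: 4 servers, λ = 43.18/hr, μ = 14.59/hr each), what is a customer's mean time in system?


a = 2.9596; ρ = 0.7399; P₀ = 0.040081
Lq = P₀·a^c·ρ/(c!(1−ρ)²) = 1.40118
Wq = Lq/λ = 1.40118/43.18 = 0.03245 hr
W = Wq + 1/μ = 0.03245 + 0.06854 = 0.10099 hr

Final: 0.10099 hr


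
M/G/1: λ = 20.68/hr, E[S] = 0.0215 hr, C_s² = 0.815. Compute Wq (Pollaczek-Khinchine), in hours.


ρ = λ·E[S] = 20.68·0.0215 = 0.4446
E[S²] = E[S]²(1+C_s²) = 0.0215²·(1+0.815) = 0.0008390
Wq = λ·E[S²]/(2(1−ρ)) = 20.68·0.0008390/(2·0.5554) = 0.01562 hr

Final: 0.01562 hr


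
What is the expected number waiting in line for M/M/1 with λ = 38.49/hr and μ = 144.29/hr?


ρ = 38.49/144.29 = 0.2668
Lq = ρ²/(1−ρ) = 0.07116/0.7332 = 0.09705

Final: 0.09705


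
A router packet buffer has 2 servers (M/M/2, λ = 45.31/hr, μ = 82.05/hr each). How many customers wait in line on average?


a = λ/μ = 0.5522; ρ = a/2 = 0.2761
P₀ = 0.567260
Lq = P₀·a^c·ρ / (c!·(1−ρ)²) = 0.567260·0.30495·0.2761/(2·0.52401)
= 0.04557

Final: 0.04557


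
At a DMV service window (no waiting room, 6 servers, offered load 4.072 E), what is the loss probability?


B(c,a) = (a^c/c!) / Σ_{k=0}^{c} a^k/k!
a^6/6! = 6.331609
Σ terms (k=0..6): 1.00000 + 4.07200 + 8.29059 + 11.25310 + 11.45565 + 9.32948 + 6.33161 = 51.732434
B = 6.331609/51.732434 = 0.122391

Final: 0.122391


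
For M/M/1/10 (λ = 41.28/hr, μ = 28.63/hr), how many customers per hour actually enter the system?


ρ = 1.4418; P_K = (1−ρ)ρ^10/(1−ρ^11) = 0.312017
λ_eff = λ(1 − P_K) = 41.28·(1 − 0.312017) = 41.28·0.687983 = 28.4000 /hr

Final: 28.4000 /hr


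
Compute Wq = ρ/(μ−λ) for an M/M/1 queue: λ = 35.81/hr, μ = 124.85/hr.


ρ = 35.81/124.85 = 0.2868
Wq = ρ/(μ−λ) = 0.2868/(124.85 − 35.81) = 0.2868/89.04 = 0.003221 hr

Final: 0.003221 hr


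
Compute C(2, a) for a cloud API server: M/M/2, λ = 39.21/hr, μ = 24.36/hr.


a = λ/μ = 1.6096; ρ = a/2 = 0.8048
P₀ = 0.108154 (from M/M/c formula)
C(c,a) = [a^c/(c!(1−ρ))]·P₀ = [2.59083/(2·0.1952)]·0.108154
= 6.63645·0.108154 = 0.717760

Final: 0.717760


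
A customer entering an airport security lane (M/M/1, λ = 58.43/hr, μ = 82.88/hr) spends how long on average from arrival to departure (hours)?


W = 1/(μ−λ) = 1/(82.88 − 58.43) = 1/24.45 = 0.04090 hr

Final: 0.04090 hr


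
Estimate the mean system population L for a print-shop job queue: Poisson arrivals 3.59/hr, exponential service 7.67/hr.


ρ = λ/μ = 3.59/7.67 = 0.4681
L = ρ/(1−ρ) = 0.4681/(1 − 0.4681) = 0.4681/0.5319 = 0.8799

Final: 0.8799


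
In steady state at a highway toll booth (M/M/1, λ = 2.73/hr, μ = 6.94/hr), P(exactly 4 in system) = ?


ρ = 2.73/6.94 = 0.3934
P_n = (1−ρ)·ρ^n = (1 − 0.3934)·0.3934^4 = 0.6066·0.023945 = 0.014526

Final: 0.014526


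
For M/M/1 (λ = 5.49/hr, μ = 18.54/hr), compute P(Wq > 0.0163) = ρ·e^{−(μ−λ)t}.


ρ = 5.49/18.54 = 0.2961
P(Wq > t) = ρ·e^{−(μ−λ)t} = 0.2961·e^{−0.2127}
= 0.2961·0.808386 = 0.239377

Final: 0.239377


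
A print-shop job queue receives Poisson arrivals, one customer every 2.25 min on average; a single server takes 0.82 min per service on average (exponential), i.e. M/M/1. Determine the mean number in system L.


λ = 60/2.25 = 26.6667 /hr
μ = 60/0.82 = 73.1707 /hr
ρ = λ/μ = 26.6667/73.1707 = 0.3644
L = ρ/(1−ρ) = 0.3644/0.6356 = 0.5734

Final: 0.5734


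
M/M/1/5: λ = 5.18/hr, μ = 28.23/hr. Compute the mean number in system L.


ρ = 5.18/28.23 = 0.1835
L = ρ[1 − (K+1)ρ^K + Kρ^(K+1)] / [(1−ρ)(1−ρ^(K+1))]
Numerator: 0.1835·(1 − 6·0.0002080 + 5·0.00003817) = 0.183299
Denominator: (0.8165)·(0.999962) = 0.816476
L = 0.183299/0.816476 = 0.2245

Final: 0.2245


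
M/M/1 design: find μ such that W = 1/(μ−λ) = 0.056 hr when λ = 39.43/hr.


W = 1/(μ−λ) ⇒ μ − λ = 1/W = 1/0.056 = 17.8571
μ = λ + 1/W = 39.43 + 17.8571 = 57.2871 per hr

Final: 57.2871 /hr


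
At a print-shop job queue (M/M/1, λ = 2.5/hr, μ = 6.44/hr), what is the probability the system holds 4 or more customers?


ρ = 2.5/6.44 = 0.3882
P(N ≥ n) = ρ^n = 0.3882^4 = 0.022710

Final: 0.022710


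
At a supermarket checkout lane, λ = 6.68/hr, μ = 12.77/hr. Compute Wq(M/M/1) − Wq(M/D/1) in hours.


ρ = 6.68/12.77 = 0.5231
Wq(M/M/1) = ρ/(μ−λ) = 0.5231/6.09 = 0.08590 hr
Wq(M/D/1) = ρ/(2(μ−λ)) = 0.04295 hr
Savings = 0.08590 − 0.04295 = 0.04295 hr

Final: 0.04295 hr


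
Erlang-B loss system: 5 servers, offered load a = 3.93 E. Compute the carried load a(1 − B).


B(5,3.93) = 0.192799 (Erlang-B)
Carried load = a(1 − B) = 3.93·(1 − 0.192799) = 3.93·0.807201 = 3.1723 E

Final: 3.1723 Erlangs


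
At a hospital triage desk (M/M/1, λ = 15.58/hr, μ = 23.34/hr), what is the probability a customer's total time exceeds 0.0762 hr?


W ~ Exponential(μ−λ) for M/M/1.
μ − λ = 23.34 − 15.58 = 7.7600
P(W > t) = e^{−(μ−λ)t} = e^{−0.5913} = 0.553600

Final: 0.553600


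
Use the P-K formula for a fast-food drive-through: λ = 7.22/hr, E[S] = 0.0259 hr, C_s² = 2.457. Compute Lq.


ρ = λ·E[S] = 7.22·0.0259 = 0.1870
Lq = ρ²(1+C_s²)/(2(1−ρ)) = 0.03497·(1+2.457)/(2·0.8130)
= 0.03497·3.4570/1.6260 = 0.07434

Final: 0.07434


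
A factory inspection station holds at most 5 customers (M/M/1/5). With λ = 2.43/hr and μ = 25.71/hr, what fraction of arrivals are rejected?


ρ = λ/μ = 2.43/25.71 = 0.09452
P_K = (1−ρ)ρ^K/(1−ρ^(K+1)) = (0.9055·0.000007543)/(1 − 0.0000007129)
= 0.000006830/0.999999 = 0.000006830

Final: 0.000006830
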